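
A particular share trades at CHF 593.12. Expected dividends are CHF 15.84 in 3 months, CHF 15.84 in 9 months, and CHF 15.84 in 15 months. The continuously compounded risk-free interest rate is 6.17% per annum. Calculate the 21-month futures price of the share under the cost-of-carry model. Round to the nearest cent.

CHF 610.19

PV(dividends) I = 15.84·e^(−0.0617·3/12) + 15.84·e^(−0.0617·9/12) + 15.84·e^(−0.0617·15/12)
I = 15.5975 + 15.1237 + 14.6643 = 45.3855
F = (S − I)·e^(rT) = (593.12 − 45.3855) · e^(0.0617·21/12)
= 547.7345 · e^0.107975 = 547.7345 × 1.114020 = CHF 610.19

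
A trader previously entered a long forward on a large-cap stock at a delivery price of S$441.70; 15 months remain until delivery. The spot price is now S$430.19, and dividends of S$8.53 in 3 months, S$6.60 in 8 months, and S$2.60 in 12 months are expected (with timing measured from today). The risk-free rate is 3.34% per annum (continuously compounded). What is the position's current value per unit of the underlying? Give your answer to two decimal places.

-S$10.88

PV(remaining dividends) I = 8.53·e^(−0.0334·3/12) + 6.60·e^(−0.0334·8/12) + 2.60·e^(−0.0334·12/12) = 17.4283
Current forward F = (S − I)·e^(rT) = (430.19 − 17.4283)·e^(0.0334·15/12) = 412.7617 × 1.042634 = 430.3594
Value (long) = (F − K)·e^(−rT) = (430.3594 − 441.70) × 0.959110 = -10.8769
Value = -S$10.88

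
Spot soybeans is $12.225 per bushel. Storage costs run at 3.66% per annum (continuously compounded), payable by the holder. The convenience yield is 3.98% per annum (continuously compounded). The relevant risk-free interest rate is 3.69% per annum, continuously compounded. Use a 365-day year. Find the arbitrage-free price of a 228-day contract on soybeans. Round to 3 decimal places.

$12.485 per bushel

Net carry = r + u − y = 0.0369 + 0.0366 − 0.0398 = 0.0337
F = S·e^((r+u−y)T) = 12.225 · e^(0.0337 × 228/365) = 12.225 · e^0.021051
= 12.225 × 1.021274 = $12.485 per bushel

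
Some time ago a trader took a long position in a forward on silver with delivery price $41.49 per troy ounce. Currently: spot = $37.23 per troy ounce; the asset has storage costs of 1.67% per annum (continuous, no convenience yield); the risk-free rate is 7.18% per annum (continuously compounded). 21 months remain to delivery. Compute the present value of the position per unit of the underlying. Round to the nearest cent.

$1.74 per troy ounce

Current fair forward for the remaining 21 months: F = S·e^((r + u)·T), (r + u) = 0.0718 + 0.0167 = 0.0885
F = 37.23 · e^(0.0885 × 21/12) = 37.23 × 1.167512 = 43.4665
Value of long forward = (F − K)·e^(−rT) = (43.4665 − 41.49) · e^(−0.0718·21/12)
= 1.9765 × 0.881923 = 1.74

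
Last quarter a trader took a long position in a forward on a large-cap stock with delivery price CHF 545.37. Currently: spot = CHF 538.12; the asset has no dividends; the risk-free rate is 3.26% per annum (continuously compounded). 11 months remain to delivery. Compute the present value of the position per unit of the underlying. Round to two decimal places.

Current fair forward for the remaining 11 months: F = S·e^(r·T), r = 0.0326
F = 538.12 · e^(0.0326 × 11/12) = 538.12 × 1.030334 = 554.4433
Value of long forward = (F − K)·e^(−rT) = (554.4433 − 545.37) · e^(−0.0326·11/12)
= 9.0733 × 0.970559 = 8.81

CHF 8.81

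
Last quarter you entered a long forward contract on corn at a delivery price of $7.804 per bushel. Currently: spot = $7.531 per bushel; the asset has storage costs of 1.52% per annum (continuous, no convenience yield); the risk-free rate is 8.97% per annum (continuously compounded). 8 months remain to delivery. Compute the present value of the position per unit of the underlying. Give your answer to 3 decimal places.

$0.257 per bushel

Current fair forward for the remaining 8 months: F = S·e^((r + u)·T), (r + u) = 0.0897 + 0.0152 = 0.1049
F = 7.531 · e^(0.1049 × 8/12) = 7.531 × 1.072437 = 8.0765
Value of long forward = (F − K)·e^(−rT) = (8.0765 − 7.804) · e^(−0.0897·8/12)
= 0.2725 × 0.941953 = 0.257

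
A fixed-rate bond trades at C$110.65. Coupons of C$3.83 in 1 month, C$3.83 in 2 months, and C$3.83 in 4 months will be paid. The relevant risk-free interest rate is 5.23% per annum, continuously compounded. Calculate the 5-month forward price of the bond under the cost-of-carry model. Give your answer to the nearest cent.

PV(coupons) I = 3.83·e^(−0.0523·1/12) + 3.83·e^(−0.0523·2/12) + 3.83·e^(−0.0523·4/12)
I = 3.8133 + 3.7968 + 3.7638 = 11.3739
F = (S − I)·e^(rT) = (110.65 − 11.3739) · e^(0.0523·5/12)
= 99.2761 · e^0.021792 = 99.2761 × 1.022031 = C$101.46

C$101.46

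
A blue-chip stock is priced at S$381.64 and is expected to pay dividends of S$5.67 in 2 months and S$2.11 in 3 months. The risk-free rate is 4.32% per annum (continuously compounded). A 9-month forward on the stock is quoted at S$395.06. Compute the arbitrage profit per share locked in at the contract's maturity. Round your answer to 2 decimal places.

S$8.82 per share

PV(dividends) I = 5.67·e^(−0.0432·2/12) + 2.11·e^(−0.0432·3/12) = 7.7167
Fair forward F* = (S − I)·e^(rT) = (381.64 − 7.7167)·e^0.032400 = 373.9233 × 1.032931 = 386.2370
Market S$395.06 > fair 386.2370: forward overpriced → cash-and-carry (borrow at r, buy the stock and collect the dividends, short the forward).
Profit at T = |F_mkt − F*| = |395.06 − 386.2370| = S$8.82 per share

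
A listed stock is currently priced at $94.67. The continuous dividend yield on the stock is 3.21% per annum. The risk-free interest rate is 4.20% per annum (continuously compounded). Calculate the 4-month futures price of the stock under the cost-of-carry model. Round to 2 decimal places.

F = S·e^((r − q)T) = 94.67 · e^((0.0420 − 0.0321) × 4/12)
= 94.67 · e^0.003300 = 94.67 × 1.003305
F = $94.98

$94.98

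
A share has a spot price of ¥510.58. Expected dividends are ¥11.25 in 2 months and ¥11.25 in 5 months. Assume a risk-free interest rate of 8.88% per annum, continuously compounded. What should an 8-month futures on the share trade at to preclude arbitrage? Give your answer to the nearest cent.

PV(dividends) I = 11.25·e^(−0.0888·2/12) + 11.25·e^(−0.0888·5/12)
I = 11.0847 + 10.8414 = 21.9261
F = (S − I)·e^(rT) = (510.58 − 21.9261) · e^(0.0888·8/12)
= 488.6539 · e^0.059200 = 488.6539 × 1.060987 = ¥518.46

¥518.46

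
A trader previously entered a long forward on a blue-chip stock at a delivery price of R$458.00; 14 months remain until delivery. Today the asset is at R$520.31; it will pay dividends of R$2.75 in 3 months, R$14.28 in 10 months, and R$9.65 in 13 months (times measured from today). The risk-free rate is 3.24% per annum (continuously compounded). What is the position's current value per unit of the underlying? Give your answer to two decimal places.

PV(remaining dividends) I = 2.75·e^(−0.0324·3/12) + 14.28·e^(−0.0324·10/12) + 9.65·e^(−0.0324·13/12) = 25.9446
Current forward F = (S − I)·e^(rT) = (520.31 − 25.9446)·e^(0.0324·14/12) = 494.3654 × 1.038524 = 513.4103
Value (long) = (F − K)·e^(−rT) = (513.4103 − 458.00) × 0.962906 = 53.3549
Value = R$53.35

R$53.35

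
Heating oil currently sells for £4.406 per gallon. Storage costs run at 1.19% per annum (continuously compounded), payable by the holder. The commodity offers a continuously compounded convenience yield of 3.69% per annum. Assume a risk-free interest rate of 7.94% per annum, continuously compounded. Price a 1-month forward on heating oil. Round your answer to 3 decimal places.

Net carry = r + u − y = 0.0794 + 0.0119 − 0.0369 = 0.0544
F = S·e^((r+u−y)T) = 4.406 · e^(0.0544 × 1/12) = 4.406 · e^0.004533
= 4.406 × 1.004543 = £4.426 per gallon

£4.426 per gallon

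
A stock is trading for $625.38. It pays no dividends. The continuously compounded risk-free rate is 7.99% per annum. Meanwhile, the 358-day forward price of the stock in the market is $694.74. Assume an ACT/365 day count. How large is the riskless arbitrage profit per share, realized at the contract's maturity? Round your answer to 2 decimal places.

Fair forward: F* = S·e^(carry·T), with carry = r = 0.0799
F* = 625.38 · e^(0.0799 × 358/365) = 625.38 · e^0.078368 = 625.38 × 1.081521 = $676.3616
Market $694.74 > fair $676.3616: forward overpriced → cash-and-carry (buy spot, short the forward).
At maturity, profit = |F_mkt − F*| = |694.74 − 676.3616| = $18.38 per share

$18.38 per share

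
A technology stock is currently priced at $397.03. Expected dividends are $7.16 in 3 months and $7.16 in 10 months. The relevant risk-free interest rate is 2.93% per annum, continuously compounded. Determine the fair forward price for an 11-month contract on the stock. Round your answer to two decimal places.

$393.36

PV(dividends) I = 7.16·e^(−0.0293·3/12) + 7.16·e^(−0.0293·10/12)
I = 7.1077 + 6.9873 = 14.0950
F = (S − I)·e^(rT) = (397.03 − 14.0950) · e^(0.0293·11/12)
= 382.9350 · e^0.026858 = 382.9350 × 1.027222 = $393.36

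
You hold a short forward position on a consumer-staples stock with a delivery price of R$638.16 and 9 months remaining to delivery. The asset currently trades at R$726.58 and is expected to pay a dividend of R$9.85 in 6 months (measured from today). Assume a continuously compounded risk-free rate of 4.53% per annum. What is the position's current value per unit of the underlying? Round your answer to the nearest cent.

PV(remaining dividends) I = 9.85·e^(−0.0453·6/12) = 9.6294
Current forward F = (S − I)·e^(rT) = (726.58 − 9.6294)·e^(0.0453·9/12) = 716.9506 × 1.034559 = 741.7277
Value (long) = (F − K)·e^(−rT) = (741.7277 − 638.16) × 0.966596 = 100.1081
Short position value = −(long value) = -R$100.11

-R$100.11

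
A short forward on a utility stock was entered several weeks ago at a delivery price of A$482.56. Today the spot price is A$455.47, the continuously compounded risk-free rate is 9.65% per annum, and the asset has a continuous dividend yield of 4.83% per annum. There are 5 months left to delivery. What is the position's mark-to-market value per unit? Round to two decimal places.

Current fair forward for the remaining 5 months: F = S·e^((r − q)·T), (r − q) = 0.0965 − 0.0483 = 0.0482
F = 455.47 · e^(0.0482 × 5/12) = 455.47 × 1.020286 = 464.7097
Value of long forward = (F − K)·e^(−rT) = (464.7097 − 482.56) · e^(−0.0965·5/12)
= -17.8503 × 0.960589 = -17.15
Short position value = −(long value) = A$17.15

A$17.15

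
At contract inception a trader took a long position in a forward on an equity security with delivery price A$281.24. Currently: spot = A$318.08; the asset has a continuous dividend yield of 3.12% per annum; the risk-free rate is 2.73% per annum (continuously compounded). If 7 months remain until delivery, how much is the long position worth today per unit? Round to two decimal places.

Current fair forward for the remaining 7 months: F = S·e^((r − q)·T), (r − q) = 0.0273 − 0.0312 = -0.0039
F = 318.08 · e^(-0.0039 × 7/12) = 318.08 × 0.997728 = 317.3573
Value of long forward = (F − K)·e^(−rT) = (317.3573 − 281.24) · e^(−0.0273·7/12)
= 36.1173 × 0.984201 = 35.55

A$35.55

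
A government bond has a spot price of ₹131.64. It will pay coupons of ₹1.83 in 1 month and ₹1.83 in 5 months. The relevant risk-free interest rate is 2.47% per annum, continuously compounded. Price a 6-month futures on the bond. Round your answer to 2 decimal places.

₹129.59

PV(coupons) I = 1.83·e^(−0.0247·1/12) + 1.83·e^(−0.0247·5/12)
I = 1.8262 + 1.8113 = 3.6375
F = (S − I)·e^(rT) = (131.64 − 3.6375) · e^(0.0247·6/12)
= 128.0025 · e^0.012350 = 128.0025 × 1.012427 = ₹129.59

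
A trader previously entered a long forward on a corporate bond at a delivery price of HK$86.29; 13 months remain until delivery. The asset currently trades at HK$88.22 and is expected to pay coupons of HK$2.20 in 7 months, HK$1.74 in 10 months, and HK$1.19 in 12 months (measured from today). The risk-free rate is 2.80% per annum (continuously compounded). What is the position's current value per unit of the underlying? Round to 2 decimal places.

-HK$0.51

PV(remaining coupons) I = 2.20·e^(−0.0280·7/12) + 1.74·e^(−0.0280·10/12) + 1.19·e^(−0.0280·12/12) = 5.0214
Current forward F = (S − I)·e^(rT) = (88.22 − 5.0214)·e^(0.0280·13/12) = 83.1986 × 1.030798 = 85.7610
Value (long) = (F − K)·e^(−rT) = (85.7610 − 86.29) × 0.970122 = -0.5132
Value = -HK$0.51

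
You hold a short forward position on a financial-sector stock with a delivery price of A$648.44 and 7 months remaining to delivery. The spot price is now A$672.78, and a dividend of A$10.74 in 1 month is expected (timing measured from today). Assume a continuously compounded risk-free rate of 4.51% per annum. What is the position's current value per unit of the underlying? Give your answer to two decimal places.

-A$30.48

PV(remaining dividends) I = 10.74·e^(−0.0451·1/12) = 10.6997
Current forward F = (S − I)·e^(rT) = (672.78 − 10.6997)·e^(0.0451·7/12) = 662.0803 × 1.026657 = 679.7294
Value (long) = (F − K)·e^(−rT) = (679.7294 − 648.44) × 0.974035 = 30.4770
Short position value = −(long value) = -A$30.48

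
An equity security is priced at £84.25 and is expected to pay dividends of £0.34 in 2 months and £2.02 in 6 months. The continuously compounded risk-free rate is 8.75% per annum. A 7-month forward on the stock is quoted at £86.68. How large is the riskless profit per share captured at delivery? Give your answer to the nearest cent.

PV(dividends) I = 0.34·e^(−0.0875·2/12) + 2.02·e^(−0.0875·6/12) = 2.2686
Fair forward F* = (S − I)·e^(rT) = (84.25 − 2.2686)·e^0.051042 = 81.9814 × 1.052367 = 86.2745
Market £86.68 > fair 86.2745: forward overpriced → cash-and-carry (borrow at r, buy the stock and collect the dividends, short the forward).
Profit at T = |F_mkt − F*| = |86.68 − 86.2745| = £0.41 per share

£0.41 per share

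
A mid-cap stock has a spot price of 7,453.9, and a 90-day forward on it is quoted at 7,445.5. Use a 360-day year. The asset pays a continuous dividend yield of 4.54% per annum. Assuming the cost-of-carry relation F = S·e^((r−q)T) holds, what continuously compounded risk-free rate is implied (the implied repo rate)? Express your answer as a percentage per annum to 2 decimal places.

From F = S·e^((r−q)T): (r − q) = ln(F/S)/T
ln(7445.5/7453.9) = ln(0.998873) = -0.001128
(r − q) = -0.001128 / (90/360) = -0.004512
r = ln(F/S)/T + q = -0.004512 + 0.0454 = 0.040888
r = 4.09%

4.09%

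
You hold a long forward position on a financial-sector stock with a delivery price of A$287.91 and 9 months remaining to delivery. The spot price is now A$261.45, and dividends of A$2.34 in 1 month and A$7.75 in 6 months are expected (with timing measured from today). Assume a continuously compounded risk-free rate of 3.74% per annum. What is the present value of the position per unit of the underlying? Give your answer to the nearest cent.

PV(remaining dividends) I = 2.34·e^(−0.0374·1/12) + 7.75·e^(−0.0374·6/12) = 9.9391
Current forward F = (S − I)·e^(rT) = (261.45 − 9.9391)·e^(0.0374·9/12) = 251.5109 × 1.028447 = 258.6656
Value (long) = (F − K)·e^(−rT) = (258.6656 − 287.91) × 0.972340 = -28.4355
Value = -A$28.44

-A$28.44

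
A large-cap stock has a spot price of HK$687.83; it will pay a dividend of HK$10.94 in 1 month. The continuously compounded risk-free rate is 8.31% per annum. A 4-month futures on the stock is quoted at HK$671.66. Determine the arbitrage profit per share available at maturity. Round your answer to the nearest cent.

HK$24.32 per share

PV(dividends) I = 10.94·e^(−0.0831·1/12) = 10.8645
Fair futures F* = (S − I)·e^(rT) = (687.83 − 10.8645)·e^0.027700 = 676.9655 × 1.028087 = 695.9794
Market HK$671.66 < fair 695.9794: forward underpriced → reverse cash-and-carry (short the stock, invest proceeds at r, pay the dividends, go long the forward).
Profit at T = |F_mkt − F*| = |671.66 − 695.9794| = HK$24.32 per share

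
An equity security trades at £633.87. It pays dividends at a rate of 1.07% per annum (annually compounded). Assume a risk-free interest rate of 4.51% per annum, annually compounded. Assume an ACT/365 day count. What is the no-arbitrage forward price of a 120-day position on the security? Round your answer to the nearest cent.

£640.88

F = S · (1+r)^T / (1+q)^T
= 633.87 × 1.014608 / 1.003505 = 633.87 × 1.011064
F = £640.88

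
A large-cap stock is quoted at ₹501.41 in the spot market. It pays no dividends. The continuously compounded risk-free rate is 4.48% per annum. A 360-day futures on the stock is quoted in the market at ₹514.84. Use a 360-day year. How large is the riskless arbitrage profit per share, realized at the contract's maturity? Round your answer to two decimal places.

₹9.54 per share

Fair futures: F* = S·e^(carry·T), with carry = r = 0.0448
F* = 501.41 · e^(0.0448 × 360/360) = 501.41 · e^0.044800 = 501.41 × 1.045819 = ₹524.3841
Market ₹514.84 < fair ₹524.3841: forward underpriced → reverse cash-and-carry (short spot, go long the forward).
At maturity, profit = |F_mkt − F*| = |514.84 − 524.3841| = ₹9.54 per share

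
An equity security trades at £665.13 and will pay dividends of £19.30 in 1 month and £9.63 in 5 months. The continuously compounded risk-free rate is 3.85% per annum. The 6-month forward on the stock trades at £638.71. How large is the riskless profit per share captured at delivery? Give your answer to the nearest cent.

PV(dividends) I = 19.30·e^(−0.0385·1/12) + 9.63·e^(−0.0385·5/12) = 28.7149
Fair forward F* = (S − I)·e^(rT) = (665.13 − 28.7149)·e^0.019250 = 636.4151 × 1.019436 = 648.7845
Market £638.71 < fair 648.7845: forward underpriced → reverse cash-and-carry (short the stock, invest proceeds at r, pay the dividends, go long the forward).
Profit at T = |F_mkt − F*| = |638.71 − 648.7845| = £10.07 per share

£10.07 per share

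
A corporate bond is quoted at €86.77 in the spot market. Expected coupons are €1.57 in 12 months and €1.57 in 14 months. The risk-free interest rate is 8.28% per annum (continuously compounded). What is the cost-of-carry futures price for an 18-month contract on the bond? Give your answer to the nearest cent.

PV(coupons) I = 1.57·e^(−0.0828·12/12) + 1.57·e^(−0.0828·14/12)
I = 1.4452 + 1.4254 = 2.8706
F = (S − I)·e^(rT) = (86.77 − 2.8706) · e^(0.0828·18/12)
= 83.8994 · e^0.124200 = 83.8994 × 1.132242 = €94.99

€94.99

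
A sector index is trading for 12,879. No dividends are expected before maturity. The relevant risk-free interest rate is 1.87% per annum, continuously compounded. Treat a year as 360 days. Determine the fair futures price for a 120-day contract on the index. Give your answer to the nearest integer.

F = S·e^(rT) = 12879 · e^(0.0187 × 120/360)
= 12879 · e^0.006233 = 12879 × 1.006252
F = 12,960

12,960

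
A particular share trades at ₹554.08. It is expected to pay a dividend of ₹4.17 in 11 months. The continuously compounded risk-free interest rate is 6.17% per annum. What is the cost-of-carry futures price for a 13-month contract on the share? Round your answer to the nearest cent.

₹588.17

PV(dividends) I = 4.17·e^(−0.0617·11/12)
I = 3.9407
F = (S − I)·e^(rT) = (554.08 − 3.9407) · e^(0.0617·13/12)
= 550.1393 · e^0.066842 = 550.1393 × 1.069127 = ₹588.17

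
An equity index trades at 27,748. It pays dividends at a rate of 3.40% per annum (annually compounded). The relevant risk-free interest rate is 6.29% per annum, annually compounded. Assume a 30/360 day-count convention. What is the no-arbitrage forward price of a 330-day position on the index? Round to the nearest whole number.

28,458

F = S · (1+r)^T / (1+q)^T
= 27748 × 1.057511 / 1.031123 = 27748 × 1.025592
F = 28,458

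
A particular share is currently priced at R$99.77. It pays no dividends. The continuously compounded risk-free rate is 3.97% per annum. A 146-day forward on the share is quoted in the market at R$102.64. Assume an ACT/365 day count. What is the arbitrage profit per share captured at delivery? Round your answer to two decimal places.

Fair forward: F* = S·e^(carry·T), with carry = r = 0.0397
F* = 99.77 · e^(0.0397 × 146/365) = 99.77 · e^0.015880 = 99.77 × 1.016007 = R$101.3670
Market R$102.64 > fair R$101.3670: forward overpriced → cash-and-carry (buy spot, short the forward).
At maturity, profit = |F_mkt − F*| = |102.64 − 101.3670| = R$1.27 per share

R$1.27 per share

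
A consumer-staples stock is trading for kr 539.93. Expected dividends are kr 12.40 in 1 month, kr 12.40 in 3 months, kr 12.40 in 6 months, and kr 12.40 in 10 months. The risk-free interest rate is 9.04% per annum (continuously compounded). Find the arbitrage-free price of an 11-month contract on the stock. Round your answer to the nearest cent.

PV(dividends) I = 12.40·e^(−0.0904·1/12) + 12.40·e^(−0.0904·3/12) + 12.40·e^(−0.0904·6/12) + 12.40·e^(−0.0904·10/12)
I = 12.3069 + 12.1229 + 11.8520 + 11.5002 = 47.7820
F = (S − I)·e^(rT) = (539.93 − 47.7820) · e^(0.0904·11/12)
= 492.1480 · e^0.082867 = 492.1480 × 1.086397 = kr 534.67

kr 534.67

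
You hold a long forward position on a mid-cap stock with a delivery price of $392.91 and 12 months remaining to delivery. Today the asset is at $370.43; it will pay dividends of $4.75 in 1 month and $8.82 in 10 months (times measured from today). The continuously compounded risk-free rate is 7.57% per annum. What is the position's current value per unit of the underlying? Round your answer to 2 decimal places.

PV(remaining dividends) I = 4.75·e^(−0.0757·1/12) + 8.82·e^(−0.0757·10/12) = 13.0009
Current forward F = (S − I)·e^(rT) = (370.43 − 13.0009)·e^(0.0757·12/12) = 357.4291 × 1.078639 = 385.5370
Value (long) = (F − K)·e^(−rT) = (385.5370 − 392.91) × 0.927094 = -6.8355
Value = -$6.84

-$6.84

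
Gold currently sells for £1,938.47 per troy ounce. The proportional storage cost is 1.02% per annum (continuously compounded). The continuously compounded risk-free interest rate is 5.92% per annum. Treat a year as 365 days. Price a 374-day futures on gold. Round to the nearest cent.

£2,081.34 per troy ounce

Net carry = r + u − y = 0.0592 + 0.0102 − 0.0000 = 0.0694
F = S·e^((r+u−y)T) = 1938.47 · e^(0.0694 × 374/365) = 1938.47 · e^0.07111123
= 1938.47 × 1.07370065 = £2,081.34 per troy ounce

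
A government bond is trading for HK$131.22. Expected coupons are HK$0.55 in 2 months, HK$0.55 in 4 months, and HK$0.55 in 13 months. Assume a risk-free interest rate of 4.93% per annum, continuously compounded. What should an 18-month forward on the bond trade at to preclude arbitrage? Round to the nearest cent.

HK$139.56

PV(coupons) I = 0.55·e^(−0.0493·2/12) + 0.55·e^(−0.0493·4/12) + 0.55·e^(−0.0493·13/12)
I = 0.5455 + 0.5410 + 0.5214 = 1.6079
F = (S − I)·e^(rT) = (131.22 − 1.6079) · e^(0.0493·18/12)
= 129.6121 · e^0.073950 = 129.6121 × 1.076753 = HK$139.56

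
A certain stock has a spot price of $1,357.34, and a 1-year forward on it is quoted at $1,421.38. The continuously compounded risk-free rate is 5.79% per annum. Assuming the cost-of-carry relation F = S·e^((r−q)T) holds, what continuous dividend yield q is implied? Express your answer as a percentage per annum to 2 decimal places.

From F = S·e^((r−q)T): (r − q) = ln(F/S)/T
ln(1421.38/1357.34) = ln(1.047181) = 0.046102
(r − q) = 0.046102 / (1) = 0.046102
q = r − ln(F/S)/T = 0.0579 − 0.046102 = 0.011798
q = 1.18%

1.18%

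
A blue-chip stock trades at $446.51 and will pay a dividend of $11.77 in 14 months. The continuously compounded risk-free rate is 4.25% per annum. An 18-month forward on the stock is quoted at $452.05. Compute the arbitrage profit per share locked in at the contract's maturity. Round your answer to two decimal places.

PV(dividends) I = 11.77·e^(−0.0425·14/12) = 11.2006
Fair forward F* = (S − I)·e^(rT) = (446.51 − 11.2006)·e^0.063750 = 435.3094 × 1.065826 = 463.9641
Market $452.05 < fair 463.9641: forward underpriced → reverse cash-and-carry (short the stock, invest proceeds at r, pay the dividends, go long the forward).
Profit at T = |F_mkt − F*| = |452.05 − 463.9641| = $11.91 per share

$11.91 per share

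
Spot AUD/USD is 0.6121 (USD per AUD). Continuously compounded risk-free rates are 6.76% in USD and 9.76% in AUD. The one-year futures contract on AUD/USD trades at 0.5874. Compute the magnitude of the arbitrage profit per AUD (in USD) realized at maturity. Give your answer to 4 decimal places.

Fair futures: F* = S·e^(carry·T), with carry = (r_USD − r_AUD) = 0.0676 − 0.0976 = -0.0300
F* = 0.6121 · e^(-0.0300 × 12/12) = 0.6121 · e^-0.030000 = 0.6121 × 0.970446 = 0.5940
Market 0.5874 < fair 0.5940: forward underpriced → reverse cash-and-carry (short spot, go long the forward).
At maturity, profit = |F_mkt − F*| = |0.5874 − 0.5940| = 0.0066 per AUD (in USD)

0.0066 per AUD (in USD)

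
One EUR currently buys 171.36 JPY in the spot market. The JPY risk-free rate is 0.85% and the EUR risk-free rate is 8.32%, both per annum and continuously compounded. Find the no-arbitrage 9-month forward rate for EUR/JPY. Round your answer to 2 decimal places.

F = S·e^((r_JPY − r_EUR)T) = 171.36 · e^((0.0085 − 0.0832) × 9/12)
= 171.36 · e^-0.056025 = 171.36 × 0.945515
F = 162.02 JPY per EUR

162.02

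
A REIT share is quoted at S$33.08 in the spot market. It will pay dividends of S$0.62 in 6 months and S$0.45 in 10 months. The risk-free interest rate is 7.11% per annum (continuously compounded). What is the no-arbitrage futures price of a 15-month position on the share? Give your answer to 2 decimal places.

PV(dividends) I = 0.62·e^(−0.0711·6/12) + 0.45·e^(−0.0711·10/12)
I = 0.5983 + 0.4241 = 1.0224
F = (S − I)·e^(rT) = (33.08 − 1.0224) · e^(0.0711·15/12)
= 32.0576 · e^0.088875 = 32.0576 × 1.092944 = S$35.04

S$35.04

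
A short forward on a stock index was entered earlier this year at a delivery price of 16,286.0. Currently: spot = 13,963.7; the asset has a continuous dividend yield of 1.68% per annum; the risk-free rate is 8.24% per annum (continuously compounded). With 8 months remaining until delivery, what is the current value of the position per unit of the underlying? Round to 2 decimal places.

Current fair forward for the remaining 8 months: F = S·e^((r − q)·T), (r − q) = 0.0824 − 0.0168 = 0.0656
F = 13963.7 · e^(0.0656 × 8/12) = 13963.7 × 1.04470373 = 14587.9295
Value of long forward = (F − K)·e^(−rT) = (14587.9295 − 16286.0) · e^(−0.0824·8/12)
= -1698.0705 × 0.94654825 = -1607.31
Short position value = −(long value) = 1607.31

1607.31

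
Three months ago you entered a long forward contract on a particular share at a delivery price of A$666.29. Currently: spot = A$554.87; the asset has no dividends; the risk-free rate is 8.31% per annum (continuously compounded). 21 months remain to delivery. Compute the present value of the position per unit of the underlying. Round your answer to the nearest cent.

-A$21.24

Current fair forward for the remaining 21 months: F = S·e^(r·T), r = 0.0831
F = 554.87 · e^(0.0831 × 21/12) = 554.87 × 1.156531 = 641.7244
Value of long forward = (F − K)·e^(−rT) = (641.7244 − 666.29) · e^(−0.0831·21/12)
= -24.5656 × 0.864655 = -21.24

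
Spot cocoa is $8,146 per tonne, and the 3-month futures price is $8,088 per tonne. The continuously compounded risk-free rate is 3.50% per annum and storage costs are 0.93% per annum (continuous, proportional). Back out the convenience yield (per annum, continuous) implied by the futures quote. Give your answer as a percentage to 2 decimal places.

F = S·e^((r+u−y)T) ⇒ (r+u−y) = ln(F/S)/T
ln(8088/8146) = -0.007146; /T ⇒ -0.028584
y = r + u − ln(F/S)/T = 0.0350 + 0.0093 + 0.028584 = 0.072884
y = 7.29%

7.29%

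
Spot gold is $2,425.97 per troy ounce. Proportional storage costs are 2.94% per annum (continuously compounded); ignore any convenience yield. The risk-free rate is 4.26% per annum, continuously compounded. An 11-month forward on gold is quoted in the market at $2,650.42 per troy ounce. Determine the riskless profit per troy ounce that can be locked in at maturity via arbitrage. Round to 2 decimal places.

$58.93 per troy ounce

Fair forward: F* = S·e^(carry·T), with carry = (r + u) = 0.0426 + 0.0294 = 0.0720
F* = 2425.97 · e^(0.0720 × 11/12) = 2425.97 · e^0.06600000 = 2425.97 × 1.06822672 = $2591.4860
Market $2650.42 > fair $2591.4860: forward overpriced → cash-and-carry (buy spot, short the forward).
At maturity, profit = |F_mkt − F*| = |2650.42 − 2591.4860| = $58.93 per troy ounce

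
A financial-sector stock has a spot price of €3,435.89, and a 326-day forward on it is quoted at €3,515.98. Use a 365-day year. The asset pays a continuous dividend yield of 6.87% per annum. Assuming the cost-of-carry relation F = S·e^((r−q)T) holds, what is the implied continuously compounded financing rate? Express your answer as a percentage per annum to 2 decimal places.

From F = S·e^((r−q)T): (r − q) = ln(F/S)/T
ln(3515.98/3435.89) = ln(1.023310) = 0.023042
(r − q) = 0.023042 / (326/365) = 0.025799
r = ln(F/S)/T + q = 0.025799 + 0.0687 = 0.094499
r = 9.45%

9.45%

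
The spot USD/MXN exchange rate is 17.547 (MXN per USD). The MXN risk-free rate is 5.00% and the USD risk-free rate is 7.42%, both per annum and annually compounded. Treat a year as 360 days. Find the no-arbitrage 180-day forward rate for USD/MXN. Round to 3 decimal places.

17.348

By covered interest parity, F = S · (1+r_MXN)^T / (1+r_USD)^T
= 17.547 × 1.024695 / 1.036436 = 17.547 × 0.988672
F = 17.348 MXN per USD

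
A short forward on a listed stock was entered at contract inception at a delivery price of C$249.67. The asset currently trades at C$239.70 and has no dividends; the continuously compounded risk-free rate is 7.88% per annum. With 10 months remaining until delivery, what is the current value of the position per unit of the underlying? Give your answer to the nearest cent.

-C$5.90

Current fair forward for the remaining 10 months: F = S·e^(r·T), r = 0.0788
F = 239.70 · e^(0.0788 × 10/12) = 239.70 × 1.067871 = 255.9687
Value of long forward = (F − K)·e^(−rT) = (255.9687 − 249.67) · e^(−0.0788·10/12)
= 6.2987 × 0.936443 = 5.90
Short position value = −(long value) = -C$5.90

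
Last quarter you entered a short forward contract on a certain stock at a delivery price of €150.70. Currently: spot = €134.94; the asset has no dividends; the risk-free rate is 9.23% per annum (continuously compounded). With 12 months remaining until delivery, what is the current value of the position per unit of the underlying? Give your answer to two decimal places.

€2.47

Current fair forward for the remaining 12 months: F = S·e^(r·T), r = 0.0923
F = 134.94 · e^(0.0923 × 12/12) = 134.94 × 1.096694 = 147.9879
Value of long forward = (F − K)·e^(−rT) = (147.9879 − 150.70) · e^(−0.0923·12/12)
= -2.7121 × 0.911832 = -2.47
Short position value = −(long value) = €2.47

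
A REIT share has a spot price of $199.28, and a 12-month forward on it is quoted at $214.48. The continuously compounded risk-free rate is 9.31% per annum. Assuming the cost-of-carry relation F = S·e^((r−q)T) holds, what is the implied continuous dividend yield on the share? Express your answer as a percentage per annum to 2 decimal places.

From F = S·e^((r−q)T): (r − q) = ln(F/S)/T
ln(214.48/199.28) = ln(1.076275) = 0.073506
(r − q) = 0.073506 / (12/12) = 0.073506
q = r − ln(F/S)/T = 0.0931 − 0.073506 = 0.019594
q = 1.96%

1.96%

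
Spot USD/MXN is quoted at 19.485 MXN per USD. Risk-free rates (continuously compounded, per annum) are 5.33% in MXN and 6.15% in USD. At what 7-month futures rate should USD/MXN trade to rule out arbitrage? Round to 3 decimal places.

F = S·e^((r_MXN − r_USD)T) = 19.485 · e^((0.0533 − 0.0615) × 7/12)
= 19.485 · e^-0.004783 = 19.485 × 0.995228
F = 19.392 MXN per USD

19.392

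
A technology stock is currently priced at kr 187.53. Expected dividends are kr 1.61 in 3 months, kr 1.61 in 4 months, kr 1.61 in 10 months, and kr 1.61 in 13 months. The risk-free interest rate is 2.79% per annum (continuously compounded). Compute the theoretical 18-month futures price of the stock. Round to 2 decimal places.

kr 188.95

PV(dividends) I = 1.61·e^(−0.0279·3/12) + 1.61·e^(−0.0279·4/12) + 1.61·e^(−0.0279·10/12) + 1.61·e^(−0.0279·13/12)
I = 1.5988 + 1.5951 + 1.5730 + 1.5621 = 6.3290
F = (S − I)·e^(rT) = (187.53 − 6.3290) · e^(0.0279·18/12)
= 181.2010 · e^0.041850 = 181.2010 × 1.042738 = kr 188.95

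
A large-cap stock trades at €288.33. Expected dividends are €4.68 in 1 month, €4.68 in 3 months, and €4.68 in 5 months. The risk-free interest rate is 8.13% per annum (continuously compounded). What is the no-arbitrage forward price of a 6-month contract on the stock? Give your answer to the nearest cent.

PV(dividends) I = 4.68·e^(−0.0813·1/12) + 4.68·e^(−0.0813·3/12) + 4.68·e^(−0.0813·5/12)
I = 4.6484 + 4.5858 + 4.5241 = 13.7583
F = (S − I)·e^(rT) = (288.33 − 13.7583) · e^(0.0813·6/12)
= 274.5717 · e^0.040650 = 274.5717 × 1.041488 = €285.96

€285.96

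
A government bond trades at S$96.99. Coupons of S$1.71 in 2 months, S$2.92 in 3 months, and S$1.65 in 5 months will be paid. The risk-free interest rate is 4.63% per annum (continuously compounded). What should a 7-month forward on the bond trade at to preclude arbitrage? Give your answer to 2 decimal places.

PV(coupons) I = 1.71·e^(−0.0463·2/12) + 2.92·e^(−0.0463·3/12) + 1.65·e^(−0.0463·5/12)
I = 1.6969 + 2.8864 + 1.6185 = 6.2018
F = (S − I)·e^(rT) = (96.99 − 6.2018) · e^(0.0463·7/12)
= 90.7882 · e^0.027008 = 90.7882 × 1.027376 = S$93.27

S$93.27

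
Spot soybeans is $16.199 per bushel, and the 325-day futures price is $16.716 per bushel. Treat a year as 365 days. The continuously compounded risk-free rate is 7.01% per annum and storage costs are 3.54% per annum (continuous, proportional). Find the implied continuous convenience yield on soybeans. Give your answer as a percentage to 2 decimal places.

F = S·e^((r+u−y)T) ⇒ (r+u−y) = ln(F/S)/T
ln(16.716/16.199) = 0.031417; /T ⇒ 0.035284
y = r + u − ln(F/S)/T = 0.0701 + 0.0354 − 0.035284 = 0.070216
y = 7.02%

7.02%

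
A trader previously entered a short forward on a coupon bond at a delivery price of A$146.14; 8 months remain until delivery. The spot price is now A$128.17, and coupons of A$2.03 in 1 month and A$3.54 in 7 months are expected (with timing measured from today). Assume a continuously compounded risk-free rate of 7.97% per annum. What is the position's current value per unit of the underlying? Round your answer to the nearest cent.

A$15.80

PV(remaining coupons) I = 2.03·e^(−0.0797·1/12) + 3.54·e^(−0.0797·7/12) = 5.3957
Current forward F = (S − I)·e^(rT) = (128.17 − 5.3957)·e^(0.0797·8/12) = 122.7743 × 1.054570 = 129.4741
Value (long) = (F − K)·e^(−rT) = (129.4741 − 146.14) × 0.948254 = -15.8035
Short position value = −(long value) = A$15.80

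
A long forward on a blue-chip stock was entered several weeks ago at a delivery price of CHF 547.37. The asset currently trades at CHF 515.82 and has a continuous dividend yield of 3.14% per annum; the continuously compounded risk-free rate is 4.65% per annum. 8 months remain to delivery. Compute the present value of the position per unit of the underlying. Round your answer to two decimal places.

Current fair forward for the remaining 8 months: F = S·e^((r − q)·T), (r − q) = 0.0465 − 0.0314 = 0.0151
F = 515.82 · e^(0.0151 × 8/12) = 515.82 × 1.010118 = 521.0391
Value of long forward = (F − K)·e^(−rT) = (521.0391 − 547.37) · e^(−0.0465·8/12)
= -26.3309 × 0.969476 = -25.53

-CHF 25.53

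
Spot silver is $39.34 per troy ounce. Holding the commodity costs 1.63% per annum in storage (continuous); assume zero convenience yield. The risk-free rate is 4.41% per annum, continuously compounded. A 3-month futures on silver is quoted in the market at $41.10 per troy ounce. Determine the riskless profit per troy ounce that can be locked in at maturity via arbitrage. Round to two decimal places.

Fair futures: F* = S·e^(carry·T), with carry = (r + u) = 0.0441 + 0.0163 = 0.0604
F* = 39.34 · e^(0.0604 × 3/12) = 39.34 · e^0.015100 = 39.34 × 1.015215 = $39.9386
Market $41.10 > fair $39.9386: forward overpriced → cash-and-carry (buy spot, short the forward).
At maturity, profit = |F_mkt − F*| = |41.10 − 39.9386| = $1.16 per troy ounce

$1.16 per troy ounce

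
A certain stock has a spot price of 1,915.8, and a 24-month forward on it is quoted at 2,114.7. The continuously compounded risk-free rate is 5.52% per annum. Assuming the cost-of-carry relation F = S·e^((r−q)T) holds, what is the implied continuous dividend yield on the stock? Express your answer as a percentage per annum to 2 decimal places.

From F = S·e^((r−q)T): (r − q) = ln(F/S)/T
ln(2114.7/1915.8) = ln(1.103821) = 0.098778
(r − q) = 0.098778 / (24/12) = 0.049389
q = r − ln(F/S)/T = 0.0552 − 0.049389 = 0.005811
q = 0.58%

0.58%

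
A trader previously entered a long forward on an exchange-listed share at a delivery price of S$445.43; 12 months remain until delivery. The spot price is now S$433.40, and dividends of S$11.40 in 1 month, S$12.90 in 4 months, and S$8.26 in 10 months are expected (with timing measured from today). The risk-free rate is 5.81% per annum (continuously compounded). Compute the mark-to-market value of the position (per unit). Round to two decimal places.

PV(remaining dividends) I = 11.40·e^(−0.0581·1/12) + 12.90·e^(−0.0581·4/12) + 8.26·e^(−0.0581·10/12) = 31.8671
Current forward F = (S − I)·e^(rT) = (433.40 − 31.8671)·e^(0.0581·12/12) = 401.5329 × 1.059821 = 425.5530
Value (long) = (F − K)·e^(−rT) = (425.5530 − 445.43) × 0.943556 = -18.7551
Value = -S$18.76

-S$18.76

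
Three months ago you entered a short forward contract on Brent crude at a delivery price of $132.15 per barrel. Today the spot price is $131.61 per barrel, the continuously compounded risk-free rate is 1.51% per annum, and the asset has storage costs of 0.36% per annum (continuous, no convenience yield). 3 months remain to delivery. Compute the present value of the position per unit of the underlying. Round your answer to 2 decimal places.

Current fair forward for the remaining 3 months: F = S·e^((r + u)·T), (r + u) = 0.0151 + 0.0036 = 0.0187
F = 131.61 · e^(0.0187 × 3/12) = 131.61 × 1.004686 = 132.2267
Value of long forward = (F − K)·e^(−rT) = (132.2267 − 132.15) · e^(−0.0151·3/12)
= 0.0767 × 0.996232 = 0.08
Short position value = −(long value) = -$0.08

-$0.08 per barrel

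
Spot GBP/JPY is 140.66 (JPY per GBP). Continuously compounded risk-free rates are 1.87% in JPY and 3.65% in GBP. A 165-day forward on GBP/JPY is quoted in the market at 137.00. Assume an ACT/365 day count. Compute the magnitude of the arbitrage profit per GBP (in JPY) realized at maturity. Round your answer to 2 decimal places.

2.53 per GBP (in JPY)

Fair forward: F* = S·e^(carry·T), with carry = (r_JPY − r_GBP) = 0.0187 − 0.0365 = -0.0178
F* = 140.66 · e^(-0.0178 × 165/365) = 140.66 · e^-0.008047 = 140.66 × 0.991985 = 139.5326
Market 137.00 < fair 139.5326: forward underpriced → reverse cash-and-carry (short spot, go long the forward).
At maturity, profit = |F_mkt − F*| = |137.00 − 139.5326| = 2.53 per GBP (in JPY)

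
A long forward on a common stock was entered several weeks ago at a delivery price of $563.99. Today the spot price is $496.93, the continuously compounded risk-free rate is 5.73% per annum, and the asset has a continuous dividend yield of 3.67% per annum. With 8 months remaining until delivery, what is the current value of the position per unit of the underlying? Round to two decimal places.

-$57.93

Current fair forward for the remaining 8 months: F = S·e^((r − q)·T), (r − q) = 0.0573 − 0.0367 = 0.0206
F = 496.93 · e^(0.0206 × 8/12) = 496.93 × 1.013828 = 503.8015
Value of long forward = (F − K)·e^(−rT) = (503.8015 − 563.99) · e^(−0.0573·8/12)
= -60.1885 × 0.962520 = -57.93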